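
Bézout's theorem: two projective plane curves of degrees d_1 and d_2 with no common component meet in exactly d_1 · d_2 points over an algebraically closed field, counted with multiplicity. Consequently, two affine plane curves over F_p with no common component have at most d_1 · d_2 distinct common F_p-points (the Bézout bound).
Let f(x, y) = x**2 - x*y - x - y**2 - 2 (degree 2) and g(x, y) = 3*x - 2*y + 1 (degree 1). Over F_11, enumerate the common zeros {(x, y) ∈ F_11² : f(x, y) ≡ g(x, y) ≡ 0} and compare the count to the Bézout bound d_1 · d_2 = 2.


Common zeros: {(2, 9)}; count = 1; Bézout bound = 2.

deg(f) = 2, deg(g) = 1, so Bézout bound = 2.
Scan x ∈ F_11. For each x, list the y ∈ F_11 with f(x, y) ≡ 0 and those with g(x, y) ≡ 0 (mod 11); the common zeros in that column are the intersection.
  x = 0: f ≡ 0 at y ∈ {3, 8}; g ≡ 0 at y ∈ {6}; common: ∅.
  x = 1: f ≡ 0 at y ∈ {4, 6}; g ≡ 0 at y ∈ {2}; common: ∅.
  x = 2: f ≡ 0 at y ∈ {0, 9}; g ≡ 0 at y ∈ {9}; common: {9}.
  x = 3: f ≡ 0 at y ∈ {1, 7}; g ≡ 0 at y ∈ {5}; common: ∅.
  x = 4: f ≡ 0 at y ∈ {3, 4}; g ≡ 0 at y ∈ {1}; common: ∅.
  x = 5: f ≡ 0 at y ∈ {7, 10}; g ≡ 0 at y ∈ {8}; common: ∅.
  x = 6: f ≡ 0 at y ∈ {6, 10}; g ≡ 0 at y ∈ {4}; common: ∅.
  x = 7: f ≡ 0 at y ∈ {2}; g ≡ 0 at y ∈ {0}; common: ∅.
  x = 8: f ≡ 0 at y ∈ {5, 9}; g ≡ 0 at y ∈ {7}; common: ∅.
  x = 9: f ≡ 0 at y ∈ {5, 8}; g ≡ 0 at y ∈ {3}; common: ∅.
  x = 10: f ≡ 0 at y ∈ {0, 1}; g ≡ 0 at y ∈ {10}; common: ∅.
Collecting: common zeros = {(2, 9)}, so the count is 1.
Comparison with the Bézout bound: 1 ≤ 2 = deg(f)·deg(g), as expected for curves with no common component (the affine F_11-count falls short of the bound because intersections may lie at infinity, over extension fields, or carry multiplicity).


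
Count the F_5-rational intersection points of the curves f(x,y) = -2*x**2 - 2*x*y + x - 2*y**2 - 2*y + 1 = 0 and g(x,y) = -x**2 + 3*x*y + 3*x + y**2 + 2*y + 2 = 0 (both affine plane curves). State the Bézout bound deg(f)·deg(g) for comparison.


Common zeros: {(4, 2)}; count = 1; Bézout bound = 4.

deg(f) = 2, deg(g) = 2, so Bézout bound = 4.
Scan x ∈ F_5. For each x, list the y ∈ F_5 with f(x, y) ≡ 0 and those with g(x, y) ≡ 0 (mod 5); the common zeros in that column are the intersection.
  x = 0: f ≡ 0 at y ∈ ∅; g ≡ 0 at y ∈ {1, 2}; common: ∅.
  x = 1: f ≡ 0 at y ∈ {0, 3}; g ≡ 0 at y ∈ {1, 4}; common: ∅.
  x = 2: f ≡ 0 at y ∈ {0, 2}; g ≡ 0 at y ∈ ∅; common: ∅.
  x = 3: f ≡ 0 at y ∈ ∅; g ≡ 0 at y ∈ ∅; common: ∅.
  x = 4: f ≡ 0 at y ∈ {2, 3}; g ≡ 0 at y ∈ {2, 4}; common: {2}.
Collecting: common zeros = {(4, 2)}, so the count is 1.
Comparison with the Bézout bound: 1 ≤ 4 = deg(f)·deg(g), as expected for curves with no common component (the affine F_5-count falls short of the bound because intersections may lie at infinity, over extension fields, or carry multiplicity).


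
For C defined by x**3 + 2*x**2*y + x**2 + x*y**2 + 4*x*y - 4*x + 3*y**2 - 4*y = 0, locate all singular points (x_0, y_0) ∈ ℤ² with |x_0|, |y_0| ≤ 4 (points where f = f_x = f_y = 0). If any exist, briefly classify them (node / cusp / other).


Singular points: {(-2, 2)}; classification: node.

Compute partial derivatives:
  f_x = 3*x**2 + 4*x*y + 2*x + y**2 + 4*y - 4.
  f_y = 2*x**2 + 2*x*y + 4*x + 6*y - 4.
Scan x_0 ∈ {−4, ..., 4}. For each x_0, f_y(x_0, y) is a polynomial in y; find its integer roots y ∈ {−4, ..., 4}, then test f_x and f at those candidates.
  x = -4: f_y(-4, y) = 12 - 2*y; no integer root y with |y| ≤ 4.
  x = -3: f_y(-3, y) = 2; no integer root y with |y| ≤ 4.
  x = -2: f_y(-2, y) = 2*y - 4; vanishes at y ∈ {2}. (-2, 2): f_x = 0, f = 0 — SINGULAR.
  x = -1: f_y(-1, y) = 4*y - 6; no integer root y with |y| ≤ 4.
  x = 0: f_y(0, y) = 6*y - 4; no integer root y with |y| ≤ 4.
  x = 1: f_y(1, y) = 8*y + 2; no integer root y with |y| ≤ 4.
  x = 2: f_y(2, y) = 10*y + 12; no integer root y with |y| ≤ 4.
  x = 3: f_y(3, y) = 12*y + 26; no integer root y with |y| ≤ 4.
  x = 4: f_y(4, y) = 14*y + 44; no integer root y with |y| ≤ 4.
Only singular point on the grid: (-2, 2).
Classify: substitute x = -2 + u, y = 2 + v and expand: f = u**3 + 2*u**2*v - u**2 + u*v**2 + v**2.
No constant or linear terms (consistent with a singular point). Quadratic part: -u**2 + v**2. Cubic part: u**3 + 2*u**2*v + u*v**2.
The quadratic part v**2 - u**2 = (v − u)(v + u) splits into two distinct linear factors, so there are two distinct tangent lines y − 2 = ±(x − -2) — this is a node (ordinary double point).
Classification: node.


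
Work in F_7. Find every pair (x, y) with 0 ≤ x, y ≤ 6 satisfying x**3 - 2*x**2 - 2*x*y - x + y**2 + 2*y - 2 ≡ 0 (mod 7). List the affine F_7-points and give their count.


Affine F_7-points: {(1, 2), (1, 5), (3, 2), (4, 1), (4, 5), (5, 2), (5, 6), (6, 4), (6, 6)}; count = 9.

For each of the 49 pairs (x, y) ∈ F_7², evaluate f(x, y) mod 7. Record the zeros.
  x = 0: [0↦5, 1↦1, 2↦6, 3↦6, 4↦1, 5↦5, 6↦4]  zeros at y ∈ ∅
  x = 1: [0↦3, 1↦4, 2↦0, 3↦5, 4↦5, 5↦0, 6↦4]  zeros at y ∈ {2, 5}
  x = 2: [0↦3, 1↦2, 2↦3, 3↦6, 4↦4, 5↦4, 6↦6]  zeros at y ∈ ∅
  x = 3: [0↦4, 1↦1, 2↦0, 3↦1, 4↦4, 5↦2, 6↦2]  zeros at y ∈ {2}
  x = 4: [0↦5, 1↦0, 2↦4, 3↦3, 4↦4, 5↦0, 6↦5]  zeros at y ∈ {1, 5}
  x = 5: [0↦5, 1↦5, 2↦0, 3↦4, 4↦3, 5↦4, 6↦0]  zeros at y ∈ {2, 6}
  x = 6: [0↦3, 1↦1, 2↦1, 3↦3, 4↦0, 5↦6, 6↦0]  zeros at y ∈ {4, 6}
Collecting zeros: affine points = {(1, 2), (1, 5), (3, 2), (4, 1), (4, 5), (5, 2), (5, 6), (6, 4), (6, 6)}.
Total count |C(F_7)_aff| = 9.


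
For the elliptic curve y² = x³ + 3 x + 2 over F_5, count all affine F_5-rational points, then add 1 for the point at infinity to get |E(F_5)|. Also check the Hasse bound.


Affine points = {(1, 1), (1, 4), (2, 1), (2, 4)}; affine count = 4; |E(F_5)| = 5.

Discriminant check: Δ ∝ 4a³ + 27b² = 4·3³ + 27·2² = 4·27 + 27·4 ≡ 1 (mod 5). Nonzero ⇒ E is nonsingular.
For each x ∈ F_5, compute rhs = x³ + 3·x + 2 mod 5, then count y ∈ F_5 with y² ≡ rhs.
  x = 0: rhs = 2, matching y values: none (0 points).
  x = 1: rhs = 1, matching y values: 1, 4 (2 points).
  x = 2: rhs = 1, matching y values: 1, 4 (2 points).
  x = 3: rhs = 3, matching y values: none (0 points).
  x = 4: rhs = 3, matching y values: none (0 points).
Total affine count: 4.
Full point count |E(F_5)| = 4 + 1 = 5.
Hasse bound: |5 − (5+1)| = |-1| = 1 ≤ 2√5 ≈ 4.4721 ✓.


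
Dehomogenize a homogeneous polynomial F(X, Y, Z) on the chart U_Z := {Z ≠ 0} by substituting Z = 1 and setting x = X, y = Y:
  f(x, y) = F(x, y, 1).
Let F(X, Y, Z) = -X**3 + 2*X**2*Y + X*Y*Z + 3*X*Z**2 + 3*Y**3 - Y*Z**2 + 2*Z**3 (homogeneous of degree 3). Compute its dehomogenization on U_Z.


f(x, y) = -x**3 + 2*x**2*y + x*y + 3*x + 3*y**3 - y + 2

On U_Z we set Z = 1. Each monomial c·X^i·Y^j·Z^k in F becomes c·x^i·y^j·1^k = c·x^i·y^j.
Substituting Z = 1: F(X, Y, 1) = -x**3 + 2*x**2*y + x*y + 3*x + 3*y**3 - y + 2.
Note: deg(f) ≤ deg(F) = 3; strict inequality happens when F is divisible by Z (lost terms).


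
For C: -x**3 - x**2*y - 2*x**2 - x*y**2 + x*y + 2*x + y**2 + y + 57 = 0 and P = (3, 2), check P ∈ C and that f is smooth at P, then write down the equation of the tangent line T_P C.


Tangent line at P: -51*x - 13*y + 179 = 0.

Step 1: f(3, 2) = 0, so P lies on C.
Step 2: partial derivatives
  f_x(x, y) = -3*x**2 - 2*x*y - 4*x - y**2 + y + 2, f_y(x, y) = -x**2 - 2*x*y + x + 2*y + 1.
  f_x(P) = -51, f_y(P) = -13 (gradient nonzero, so P is smooth).
Step 3: tangent line at P: -51·(x − 3) + -13·(y − 2) = 0.
Expanding: -51*x - 13*y + 179 = 0.


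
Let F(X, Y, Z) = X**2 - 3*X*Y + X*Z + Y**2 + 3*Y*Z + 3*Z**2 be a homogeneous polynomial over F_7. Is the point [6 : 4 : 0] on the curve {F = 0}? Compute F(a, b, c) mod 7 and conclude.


F(6,4,0) ≡ 1 (mod 7); P is NOT on the curve.

Evaluate F(6, 4, 0) term-by-term (mod 7).
  X**2 ↦ 1·36·1·1 = 36
  -3*X*Y ↦ -3·6·4·1 = -72
  X*Z ↦ 1·6·1·0 = 0
  Y**2 ↦ 1·1·16·1 = 16
  3*Y*Z ↦ 3·1·4·0 = 0
  3*Z**2 ↦ 3·1·1·0 = 0
Sum: F(6, 4, 0) = (36) + (-72) + (0) + (16) + (0) + (0) = -20.
Reducing mod 7: -20 ≡ 1 (mod 7).
Since F(a, b, c) ≡ 1 ≠ 0 (mod 7), P does NOT lie on the curve.


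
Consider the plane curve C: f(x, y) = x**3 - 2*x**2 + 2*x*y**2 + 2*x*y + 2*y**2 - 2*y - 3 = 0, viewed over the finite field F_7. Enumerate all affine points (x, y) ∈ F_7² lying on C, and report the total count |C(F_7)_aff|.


Affine F_7-points: {(0, 4), (1, 1), (1, 6), (6, 2)}; count = 4.

For each of the 49 pairs (x, y) ∈ F_7², evaluate f(x, y) mod 7. Record the zeros.
  x = 0: [0↦4, 1↦4, 2↦1, 3↦2, 4↦0, 5↦2, 6↦1]  zeros at y ∈ {4}
  x = 1: [0↦3, 1↦0, 2↦5, 3↦4, 4↦4, 5↦5, 6↦0]  zeros at y ∈ {1, 6}
  x = 2: [0↦4, 1↦5, 2↦4, 3↦1, 4↦3, 5↦3, 6↦1]  zeros at y ∈ ∅
  x = 3: [0↦6, 1↦4, 2↦4, 3↦6, 4↦3, 5↦2, 6↦3]  zeros at y ∈ ∅
  x = 4: [0↦1, 1↦3, 2↦4, 3↦4, 4↦3, 5↦1, 6↦5]  zeros at y ∈ ∅
  x = 5: [0↦2, 1↦1, 2↦3, 3↦1, 4↦2, 5↦6, 6↦6]  zeros at y ∈ ∅
  x = 6: [0↦1, 1↦4, 2↦0, 3↦3, 4↦6, 5↦2, 6↦5]  zeros at y ∈ {2}
Collecting zeros: affine points = {(0, 4), (1, 1), (1, 6), (6, 2)}.
Total count |C(F_7)_aff| = 4.


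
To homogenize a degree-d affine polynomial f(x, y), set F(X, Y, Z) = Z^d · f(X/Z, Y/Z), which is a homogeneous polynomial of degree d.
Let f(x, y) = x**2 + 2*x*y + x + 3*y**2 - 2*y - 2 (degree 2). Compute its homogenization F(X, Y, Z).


F(X, Y, Z) = X**2 + 2*X*Y + X*Z + 3*Y**2 - 2*Y*Z - 2*Z**2

deg(f) = 2.
Substitute x = X/Z, y = Y/Z into f, then multiply by Z^2.
  monomial 1·x^2·y^0 ↦ 1·X^2·Y^0·Z^0.
  monomial 2·x^1·y^1 ↦ 2·X^1·Y^1·Z^0.
  monomial 1·x^1·y^0 ↦ 1·X^1·Y^0·Z^1.
  monomial 3·x^0·y^2 ↦ 3·X^0·Y^2·Z^0.
  monomial -2·x^0·y^1 ↦ -2·X^0·Y^1·Z^1.
  monomial -2·x^0·y^0 ↦ -2·X^0·Y^0·Z^2.
Collecting: F(X, Y, Z) = X**2 + 2*X*Y + X*Z + 3*Y**2 - 2*Y*Z - 2*Z**2.


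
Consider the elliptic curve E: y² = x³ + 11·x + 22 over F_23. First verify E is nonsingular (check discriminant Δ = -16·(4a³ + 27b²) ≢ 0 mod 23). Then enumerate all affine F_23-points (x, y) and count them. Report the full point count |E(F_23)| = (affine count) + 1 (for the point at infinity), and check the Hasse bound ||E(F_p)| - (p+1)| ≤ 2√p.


Affine points = {(2, 11), (2, 12), (3, 6), (3, 17), (5, 8), (5, 15), (8, 1), (8, 22), (11, 5), (11, 18), (13, 4), (13, 19), (16, 4), (16, 19), (17, 4), (17, 19), (18, 7), (18, 16), (19, 11), (19, 12), (20, 10), (20, 13)}; affine count = 22; |E(F_23)| = 23.

Discriminant check: Δ ∝ 4a³ + 27b² = 4·11³ + 27·22² = 4·1331 + 27·484 ≡ 15 (mod 23). Nonzero ⇒ E is nonsingular.
For each x ∈ F_23, compute rhs = x³ + 11·x + 22 mod 23, then count y ∈ F_23 with y² ≡ rhs.
  x = 0: rhs = 22, matching y values: none (0 points).
  x = 1: rhs = 11, matching y values: none (0 points).
  x = 2: rhs = 6, matching y values: 11, 12 (2 points).
  x = 3: rhs = 13, matching y values: 6, 17 (2 points).
  x = 4: rhs = 15, matching y values: none (0 points).
  x = 5: rhs = 18, matching y values: 8, 15 (2 points).
  x = 6: rhs = 5, matching y values: none (0 points).
  x = 7: rhs = 5, matching y values: none (0 points).
  x = 8: rhs = 1, matching y values: 1, 22 (2 points).
  x = 9: rhs = 22, matching y values: none (0 points).
  x = 10: rhs = 5, matching y values: none (0 points).
  x = 11: rhs = 2, matching y values: 5, 18 (2 points).
  x = 12: rhs = 19, matching y values: none (0 points).
  x = 13: rhs = 16, matching y values: 4, 19 (2 points).
  x = 14: rhs = 22, matching y values: none (0 points).
  x = 15: rhs = 20, matching y values: none (0 points).
  x = 16: rhs = 16, matching y values: 4, 19 (2 points).
  x = 17: rhs = 16, matching y values: 4, 19 (2 points).
  x = 18: rhs = 3, matching y values: 7, 16 (2 points).
  x = 19: rhs = 6, matching y values: 11, 12 (2 points).
  x = 20: rhs = 8, matching y values: 10, 13 (2 points).
  x = 21: rhs = 15, matching y values: none (0 points).
  x = 22: rhs = 10, matching y values: none (0 points).
Total affine count: 22.
Full point count |E(F_23)| = 22 + 1 = 23.
Hasse bound: |23 − (23+1)| = |-1| = 1 ≤ 2√23 ≈ 9.5917 ✓.


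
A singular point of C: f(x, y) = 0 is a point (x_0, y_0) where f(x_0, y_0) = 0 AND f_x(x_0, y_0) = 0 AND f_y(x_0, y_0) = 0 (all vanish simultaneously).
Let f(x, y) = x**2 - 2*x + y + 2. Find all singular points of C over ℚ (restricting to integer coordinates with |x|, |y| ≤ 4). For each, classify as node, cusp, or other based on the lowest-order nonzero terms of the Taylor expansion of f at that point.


No singular points in the scanned grid; C is smooth there.

Compute partial derivatives:
  f_x = 2*x - 2.
  f_y = 1.
f_y = 1 is a nonzero constant, so f_y never vanishes: no point (x, y) can satisfy f = f_x = f_y = 0. In particular no (x, y) ∈ {−4, ..., 4}² is singular; the curve is smooth.


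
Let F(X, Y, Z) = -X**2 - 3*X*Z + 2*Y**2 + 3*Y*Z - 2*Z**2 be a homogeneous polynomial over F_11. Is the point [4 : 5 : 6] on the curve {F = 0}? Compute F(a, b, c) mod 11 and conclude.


F(4,5,6) ≡ 2 (mod 11); P is NOT on the curve.

Evaluate F(4, 5, 6) term-by-term (mod 11).
  -X**2 ↦ -1·16·1·1 = -16
  -3*X*Z ↦ -3·4·1·6 = -72
  2*Y**2 ↦ 2·1·25·1 = 50
  3*Y*Z ↦ 3·1·5·6 = 90
  -2*Z**2 ↦ -2·1·1·36 = -72
Sum: F(4, 5, 6) = (-16) + (-72) + (50) + (90) + (-72) = -20.
Reducing mod 11: -20 ≡ 2 (mod 11).
Since F(a, b, c) ≡ 2 ≠ 0 (mod 11), P does NOT lie on the curve.


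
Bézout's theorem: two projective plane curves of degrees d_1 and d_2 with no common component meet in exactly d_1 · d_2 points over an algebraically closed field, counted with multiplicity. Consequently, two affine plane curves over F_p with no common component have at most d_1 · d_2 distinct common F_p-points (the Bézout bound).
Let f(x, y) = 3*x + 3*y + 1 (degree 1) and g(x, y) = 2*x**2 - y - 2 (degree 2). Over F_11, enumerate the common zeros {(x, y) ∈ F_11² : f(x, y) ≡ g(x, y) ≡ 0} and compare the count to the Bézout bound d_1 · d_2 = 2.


Common zeros: ∅; count = 0; Bézout bound = 2.

deg(f) = 1, deg(g) = 2, so Bézout bound = 2.
Scan x ∈ F_11. For each x, list the y ∈ F_11 with f(x, y) ≡ 0 and those with g(x, y) ≡ 0 (mod 11); the common zeros in that column are the intersection.
  x = 0: f ≡ 0 at y ∈ {7}; g ≡ 0 at y ∈ {9}; common: ∅.
  x = 1: f ≡ 0 at y ∈ {6}; g ≡ 0 at y ∈ {0}; common: ∅.
  x = 2: f ≡ 0 at y ∈ {5}; g ≡ 0 at y ∈ {6}; common: ∅.
  x = 3: f ≡ 0 at y ∈ {4}; g ≡ 0 at y ∈ {5}; common: ∅.
  x = 4: f ≡ 0 at y ∈ {3}; g ≡ 0 at y ∈ {8}; common: ∅.
  x = 5: f ≡ 0 at y ∈ {2}; g ≡ 0 at y ∈ {4}; common: ∅.
  x = 6: f ≡ 0 at y ∈ {1}; g ≡ 0 at y ∈ {4}; common: ∅.
  x = 7: f ≡ 0 at y ∈ {0}; g ≡ 0 at y ∈ {8}; common: ∅.
  x = 8: f ≡ 0 at y ∈ {10}; g ≡ 0 at y ∈ {5}; common: ∅.
  x = 9: f ≡ 0 at y ∈ {9}; g ≡ 0 at y ∈ {6}; common: ∅.
  x = 10: f ≡ 0 at y ∈ {8}; g ≡ 0 at y ∈ {0}; common: ∅.
Collecting: common zeros = ∅, so the count is 0.
Comparison with the Bézout bound: 0 ≤ 2 = deg(f)·deg(g), as expected for curves with no common component (the affine F_11-count falls short of the bound because intersections may lie at infinity, over extension fields, or carry multiplicity).


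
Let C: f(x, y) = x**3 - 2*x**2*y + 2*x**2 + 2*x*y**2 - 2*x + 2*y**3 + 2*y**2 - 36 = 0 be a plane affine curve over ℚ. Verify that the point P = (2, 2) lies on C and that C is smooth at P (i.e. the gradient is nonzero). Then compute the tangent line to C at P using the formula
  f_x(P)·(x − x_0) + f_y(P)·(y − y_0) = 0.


Tangent line at P: 10*x + 40*y - 100 = 0.

Step 1: f(2, 2) = 0, so P lies on C.
Step 2: partial derivatives
  f_x(x, y) = 3*x**2 - 4*x*y + 4*x + 2*y**2 - 2, f_y(x, y) = -2*x**2 + 4*x*y + 6*y**2 + 4*y.
  f_x(P) = 10, f_y(P) = 40 (gradient nonzero, so P is smooth).
Step 3: tangent line at P: 10·(x − 2) + 40·(y − 2) = 0.
Expanding: 10*x + 40*y - 100 = 0.


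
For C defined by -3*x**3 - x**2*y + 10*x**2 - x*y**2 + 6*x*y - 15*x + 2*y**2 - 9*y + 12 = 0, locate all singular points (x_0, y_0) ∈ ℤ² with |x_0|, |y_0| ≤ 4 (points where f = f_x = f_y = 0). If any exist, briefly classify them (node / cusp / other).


Singular points: {(1, 2)}; classification: node.

Compute partial derivatives:
  f_x = -9*x**2 - 2*x*y + 20*x - y**2 + 6*y - 15.
  f_y = -x**2 - 2*x*y + 6*x + 4*y - 9.
Scan x_0 ∈ {−4, ..., 4}. For each x_0, f_y(x_0, y) is a polynomial in y; find its integer roots y ∈ {−4, ..., 4}, then test f_x and f at those candidates.
  x = -4: f_y(-4, y) = 12*y - 49; no integer root y with |y| ≤ 4.
  x = -3: f_y(-3, y) = 10*y - 36; no integer root y with |y| ≤ 4.
  x = -2: f_y(-2, y) = 8*y - 25; no integer root y with |y| ≤ 4.
  x = -1: f_y(-1, y) = 6*y - 16; no integer root y with |y| ≤ 4.
  x = 0: f_y(0, y) = 4*y - 9; no integer root y with |y| ≤ 4.
  x = 1: f_y(1, y) = 2*y - 4; vanishes at y ∈ {2}. (1, 2): f_x = 0, f = 0 — SINGULAR.
  x = 2: f_y(2, y) = -1; no integer root y with |y| ≤ 4.
  x = 3: f_y(3, y) = -2*y; vanishes at y ∈ {0}. (3, 0): f_x = -36 ≠ 0.
  x = 4: f_y(4, y) = -4*y - 1; no integer root y with |y| ≤ 4.
Only singular point on the grid: (1, 2).
Classify: substitute x = 1 + u, y = 2 + v and expand: f = -3*u**3 - u**2*v - u**2 - u*v**2 + v**2.
No constant or linear terms (consistent with a singular point). Quadratic part: -u**2 + v**2. Cubic part: -3*u**3 - u**2*v - u*v**2.
The quadratic part v**2 - u**2 = (v − u)(v + u) splits into two distinct linear factors, so there are two distinct tangent lines y − 2 = ±(x − 1) — this is a node (ordinary double point).
Classification: node.


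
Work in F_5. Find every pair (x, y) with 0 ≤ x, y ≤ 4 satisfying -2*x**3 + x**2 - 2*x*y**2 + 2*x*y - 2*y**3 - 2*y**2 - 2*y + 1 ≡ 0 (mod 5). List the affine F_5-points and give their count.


Affine F_5-points: {(0, 1), (1, 0), (1, 3), (3, 1), (4, 2), (4, 4)}; count = 6.

For each of the 25 pairs (x, y) ∈ F_5², evaluate f(x, y) mod 5. Record the zeros.
  x = 0: [0↦1, 1↦0, 2↦3, 3↦3, 4↦3]  zeros at y ∈ {1}
  x = 1: [0↦0, 1↦4, 2↦3, 3↦0, 4↦3]  zeros at y ∈ {0, 3}
  x = 2: [0↦4, 1↦3, 2↦3, 3↦2, 4↦3]  zeros at y ∈ ∅
  x = 3: [0↦1, 1↦0, 2↦1, 3↦2, 4↦1]  zeros at y ∈ {1}
  x = 4: [0↦4, 1↦3, 2↦0, 3↦3, 4↦0]  zeros at y ∈ {2, 4}
Collecting zeros: affine points = {(0, 1), (1, 0), (1, 3), (3, 1), (4, 2), (4, 4)}.
Total count |C(F_5)_aff| = 6.


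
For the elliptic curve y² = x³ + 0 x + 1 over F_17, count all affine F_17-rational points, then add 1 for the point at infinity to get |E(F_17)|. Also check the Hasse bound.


Affine points = {(0, 1), (0, 16), (1, 6), (1, 11), (2, 3), (2, 14), (6, 8), (6, 9), (7, 2), (7, 15), (9, 4), (9, 13), (10, 7), (10, 10), (14, 5), (14, 12), (16, 0)}; affine count = 17; |E(F_17)| = 18.

Discriminant check: Δ ∝ 4a³ + 27b² = 4·0³ + 27·1² = 4·0 + 27·1 ≡ 10 (mod 17). Nonzero ⇒ E is nonsingular.
For each x ∈ F_17, compute rhs = x³ + 0·x + 1 mod 17, then count y ∈ F_17 with y² ≡ rhs.
  x = 0: rhs = 1, matching y values: 1, 16 (2 points).
  x = 1: rhs = 2, matching y values: 6, 11 (2 points).
  x = 2: rhs = 9, matching y values: 3, 14 (2 points).
  x = 3: rhs = 11, matching y values: none (0 points).
  x = 4: rhs = 14, matching y values: none (0 points).
  x = 5: rhs = 7, matching y values: none (0 points).
  x = 6: rhs = 13, matching y values: 8, 9 (2 points).
  x = 7: rhs = 4, matching y values: 2, 15 (2 points).
  x = 8: rhs = 3, matching y values: none (0 points).
  x = 9: rhs = 16, matching y values: 4, 13 (2 points).
  x = 10: rhs = 15, matching y values: 7, 10 (2 points).
  x = 11: rhs = 6, matching y values: none (0 points).
  x = 12: rhs = 12, matching y values: none (0 points).
  x = 13: rhs = 5, matching y values: none (0 points).
  x = 14: rhs = 8, matching y values: 5, 12 (2 points).
  x = 15: rhs = 10, matching y values: none (0 points).
  x = 16: rhs = 0, matching y values: 0 (1 points).
Total affine count: 17.
Full point count |E(F_17)| = 17 + 1 = 18.
Hasse bound: |18 − (17+1)| = |0| = 0 ≤ 2√17 ≈ 8.2462 ✓.


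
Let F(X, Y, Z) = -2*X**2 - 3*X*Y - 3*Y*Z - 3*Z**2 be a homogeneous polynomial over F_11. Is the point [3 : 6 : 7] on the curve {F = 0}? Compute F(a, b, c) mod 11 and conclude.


F(3,6,7) ≡ 7 (mod 11); P is NOT on the curve.

Evaluate F(3, 6, 7) term-by-term (mod 11).
  -2*X**2 ↦ -2·9·1·1 = -18
  -3*X*Y ↦ -3·3·6·1 = -54
  -3*Y*Z ↦ -3·1·6·7 = -126
  -3*Z**2 ↦ -3·1·1·49 = -147
Sum: F(3, 6, 7) = (-18) + (-54) + (-126) + (-147) = -345.
Reducing mod 11: -345 ≡ 7 (mod 11).
Since F(a, b, c) ≡ 7 ≠ 0 (mod 11), P does NOT lie on the curve.


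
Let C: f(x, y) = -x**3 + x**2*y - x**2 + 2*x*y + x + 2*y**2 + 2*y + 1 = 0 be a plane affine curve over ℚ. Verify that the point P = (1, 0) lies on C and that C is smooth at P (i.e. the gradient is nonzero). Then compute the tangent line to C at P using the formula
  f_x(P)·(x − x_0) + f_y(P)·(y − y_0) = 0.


Tangent line at P: -4*x + 5*y + 4 = 0.

Step 1: f(1, 0) = 0, so P lies on C.
Step 2: partial derivatives
  f_x(x, y) = -3*x**2 + 2*x*y - 2*x + 2*y + 1, f_y(x, y) = x**2 + 2*x + 4*y + 2.
  f_x(P) = -4, f_y(P) = 5 (gradient nonzero, so P is smooth).
Step 3: tangent line at P: -4·(x − 1) + 5·(y − 0) = 0.
Expanding: -4*x + 5*y + 4 = 0.


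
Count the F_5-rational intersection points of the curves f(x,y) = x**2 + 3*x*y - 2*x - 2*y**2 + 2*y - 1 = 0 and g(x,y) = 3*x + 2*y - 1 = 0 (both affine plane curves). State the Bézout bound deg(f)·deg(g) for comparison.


Common zeros: ∅; count = 0; Bézout bound = 2.

deg(f) = 2, deg(g) = 1, so Bézout bound = 2.
Scan x ∈ F_5. For each x, list the y ∈ F_5 with f(x, y) ≡ 0 and those with g(x, y) ≡ 0 (mod 5); the common zeros in that column are the intersection.
  x = 0: f ≡ 0 at y ∈ {2, 4}; g ≡ 0 at y ∈ {3}; common: ∅.
  x = 1: f ≡ 0 at y ∈ {2, 3}; g ≡ 0 at y ∈ {4}; common: ∅.
  x = 2: f ≡ 0 at y ∈ {1, 3}; g ≡ 0 at y ∈ {0}; common: ∅.
  x = 3: f ≡ 0 at y ∈ ∅; g ≡ 0 at y ∈ {1}; common: ∅.
  x = 4: f ≡ 0 at y ∈ ∅; g ≡ 0 at y ∈ {2}; common: ∅.
Collecting: common zeros = ∅, so the count is 0.
Comparison with the Bézout bound: 0 ≤ 2 = deg(f)·deg(g), as expected for curves with no common component (the affine F_5-count falls short of the bound because intersections may lie at infinity, over extension fields, or carry multiplicity).


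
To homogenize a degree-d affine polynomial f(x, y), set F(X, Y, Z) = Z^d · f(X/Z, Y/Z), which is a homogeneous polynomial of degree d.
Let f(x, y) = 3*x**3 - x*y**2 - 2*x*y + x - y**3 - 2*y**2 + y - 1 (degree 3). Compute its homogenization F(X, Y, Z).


F(X, Y, Z) = 3*X**3 - X*Y**2 - 2*X*Y*Z + X*Z**2 - Y**3 - 2*Y**2*Z + Y*Z**2 - Z**3

deg(f) = 3.
Substitute x = X/Z, y = Y/Z into f, then multiply by Z^3.
  monomial 3·x^3·y^0 ↦ 3·X^3·Y^0·Z^0.
  monomial -1·x^1·y^2 ↦ -1·X^1·Y^2·Z^0.
  monomial -2·x^1·y^1 ↦ -2·X^1·Y^1·Z^1.
  monomial 1·x^1·y^0 ↦ 1·X^1·Y^0·Z^2.
  monomial -1·x^0·y^3 ↦ -1·X^0·Y^3·Z^0.
  monomial -2·x^0·y^2 ↦ -2·X^0·Y^2·Z^1.
  monomial 1·x^0·y^1 ↦ 1·X^0·Y^1·Z^2.
  monomial -1·x^0·y^0 ↦ -1·X^0·Y^0·Z^3.
Collecting: F(X, Y, Z) = 3*X**3 - X*Y**2 - 2*X*Y*Z + X*Z**2 - Y**3 - 2*Y**2*Z + Y*Z**2 - Z**3.


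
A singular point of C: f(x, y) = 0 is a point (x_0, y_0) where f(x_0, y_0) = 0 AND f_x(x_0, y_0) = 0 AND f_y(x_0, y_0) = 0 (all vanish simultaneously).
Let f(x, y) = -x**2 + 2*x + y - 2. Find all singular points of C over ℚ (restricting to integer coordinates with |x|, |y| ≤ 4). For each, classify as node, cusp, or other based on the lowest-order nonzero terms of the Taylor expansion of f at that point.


No singular points in the scanned grid; C is smooth there.

Compute partial derivatives:
  f_x = 2 - 2*x.
  f_y = 1.
f_y = 1 is a nonzero constant, so f_y never vanishes: no point (x, y) can satisfy f = f_x = f_y = 0. In particular no (x, y) ∈ {−4, ..., 4}² is singular; the curve is smooth.


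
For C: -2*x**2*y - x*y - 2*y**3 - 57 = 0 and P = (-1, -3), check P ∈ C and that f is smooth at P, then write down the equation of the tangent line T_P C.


Tangent line at P: -9*x - 55*y - 174 = 0.

Step 1: f(-1, -3) = 0, so P lies on C.
Step 2: partial derivatives
  f_x(x, y) = -4*x*y - y, f_y(x, y) = -2*x**2 - x - 6*y**2.
  f_x(P) = -9, f_y(P) = -55 (gradient nonzero, so P is smooth).
Step 3: tangent line at P: -9·(x − -1) + -55·(y − -3) = 0.
Expanding: -9*x - 55*y - 174 = 0.


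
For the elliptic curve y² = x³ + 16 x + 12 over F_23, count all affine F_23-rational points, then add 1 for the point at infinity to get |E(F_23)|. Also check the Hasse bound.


Affine points = {(0, 9), (0, 14), (1, 11), (1, 12), (2, 11), (2, 12), (3, 8), (3, 15), (4, 5), (4, 18), (6, 5), (6, 18), (8, 10), (8, 13), (11, 1), (11, 22), (12, 0), (13, 5), (13, 18), (14, 6), (14, 17), (15, 4), (15, 19), (20, 11), (20, 12), (21, 8), (21, 15), (22, 8), (22, 15)}; affine count = 29; |E(F_23)| = 30.

Discriminant check: Δ ∝ 4a³ + 27b² = 4·16³ + 27·12² = 4·4096 + 27·144 ≡ 9 (mod 23). Nonzero ⇒ E is nonsingular.
For each x ∈ F_23, compute rhs = x³ + 16·x + 12 mod 23, then count y ∈ F_23 with y² ≡ rhs.
  x = 0: rhs = 12, matching y values: 9, 14 (2 points).
  x = 1: rhs = 6, matching y values: 11, 12 (2 points).
  x = 2: rhs = 6, matching y values: 11, 12 (2 points).
  x = 3: rhs = 18, matching y values: 8, 15 (2 points).
  x = 4: rhs = 2, matching y values: 5, 18 (2 points).
  x = 5: rhs = 10, matching y values: none (0 points).
  x = 6: rhs = 2, matching y values: 5, 18 (2 points).
  x = 7: rhs = 7, matching y values: none (0 points).
  x = 8: rhs = 8, matching y values: 10, 13 (2 points).
  x = 9: rhs = 11, matching y values: none (0 points).
  x = 10: rhs = 22, matching y values: none (0 points).
  x = 11: rhs = 1, matching y values: 1, 22 (2 points).
  x = 12: rhs = 0, matching y values: 0 (1 points).
  x = 13: rhs = 2, matching y values: 5, 18 (2 points).
  x = 14: rhs = 13, matching y values: 6, 17 (2 points).
  x = 15: rhs = 16, matching y values: 4, 19 (2 points).
  x = 16: rhs = 17, matching y values: none (0 points).
  x = 17: rhs = 22, matching y values: none (0 points).
  x = 18: rhs = 14, matching y values: none (0 points).
  x = 19: rhs = 22, matching y values: none (0 points).
  x = 20: rhs = 6, matching y values: 11, 12 (2 points).
  x = 21: rhs = 18, matching y values: 8, 15 (2 points).
  x = 22: rhs = 18, matching y values: 8, 15 (2 points).
Total affine count: 29.
Full point count |E(F_23)| = 29 + 1 = 30.
Hasse bound: |30 − (23+1)| = |6| = 6 ≤ 2√23 ≈ 9.5917 ✓.


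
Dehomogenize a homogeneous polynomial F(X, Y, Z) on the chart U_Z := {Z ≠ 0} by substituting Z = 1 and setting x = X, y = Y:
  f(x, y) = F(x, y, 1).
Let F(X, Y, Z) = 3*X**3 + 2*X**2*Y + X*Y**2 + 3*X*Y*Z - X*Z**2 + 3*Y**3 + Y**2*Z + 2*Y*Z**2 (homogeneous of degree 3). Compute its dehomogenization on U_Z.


f(x, y) = 3*x**3 + 2*x**2*y + x*y**2 + 3*x*y - x + 3*y**3 + y**2 + 2*y

On U_Z we set Z = 1. Each monomial c·X^i·Y^j·Z^k in F becomes c·x^i·y^j·1^k = c·x^i·y^j.
Substituting Z = 1: F(X, Y, 1) = 3*x**3 + 2*x**2*y + x*y**2 + 3*x*y - x + 3*y**3 + y**2 + 2*y.
Note: deg(f) ≤ deg(F) = 3; strict inequality happens when F is divisible by Z (lost terms).


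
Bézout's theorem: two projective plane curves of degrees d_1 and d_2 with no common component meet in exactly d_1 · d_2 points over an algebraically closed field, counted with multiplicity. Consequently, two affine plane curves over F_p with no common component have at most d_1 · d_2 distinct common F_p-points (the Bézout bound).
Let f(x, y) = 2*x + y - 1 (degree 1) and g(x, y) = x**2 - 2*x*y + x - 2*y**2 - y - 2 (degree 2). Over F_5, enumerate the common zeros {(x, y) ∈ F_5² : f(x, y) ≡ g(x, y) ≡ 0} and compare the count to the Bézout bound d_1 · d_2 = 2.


Common zeros: {(0, 1), (3, 0)}; count = 2; Bézout bound = 2.

deg(f) = 1, deg(g) = 2, so Bézout bound = 2.
Scan x ∈ F_5. For each x, list the y ∈ F_5 with f(x, y) ≡ 0 and those with g(x, y) ≡ 0 (mod 5); the common zeros in that column are the intersection.
  x = 0: f ≡ 0 at y ∈ {1}; g ≡ 0 at y ∈ {1}; common: {1}.
  x = 1: f ≡ 0 at y ∈ {4}; g ≡ 0 at y ∈ {0, 1}; common: ∅.
  x = 2: f ≡ 0 at y ∈ {2}; g ≡ 0 at y ∈ ∅; common: ∅.
  x = 3: f ≡ 0 at y ∈ {0}; g ≡ 0 at y ∈ {0, 4}; common: {0}.
  x = 4: f ≡ 0 at y ∈ {3}; g ≡ 0 at y ∈ {4}; common: ∅.
Collecting: common zeros = {(0, 1), (3, 0)}, so the count is 2.
Comparison with the Bézout bound: 2 ≤ 2 = deg(f)·deg(g), as expected for curves with no common component (the bound is attained).


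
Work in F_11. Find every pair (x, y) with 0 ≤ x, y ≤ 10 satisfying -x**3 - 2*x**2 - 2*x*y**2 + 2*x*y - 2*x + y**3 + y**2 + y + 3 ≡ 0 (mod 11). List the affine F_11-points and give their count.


Affine F_11-points: {(2, 2), (2, 6), (3, 7), (4, 3), (6, 0), (6, 3), (6, 8), (8, 2), (9, 5), (9, 6), (10, 2), (10, 3)}; count = 12.

For each of the 121 pairs (x, y) ∈ F_11², evaluate f(x, y) mod 11. Record the zeros.
  x = 0: [0↦3, 1↦6, 2↦6, 3↦9, 4↦10, 5↦4, 6↦8, 7↦6, 8↦4, 9↦8, 10↦2]  zeros at y ∈ ∅
  x = 1: [0↦9, 1↦1, 2↦8, 3↦3, 4↦3, 5↦3, 6↦9, 7↦5, 8↦8, 9↦2, 10↦4]  zeros at y ∈ ∅
  x = 2: [0↦5, 1↦8, 2↦0, 3↦9, 4↦8, 5↦3, 6↦0, 7↦5, 8↦2, 9↦8, 10↦7]  zeros at y ∈ {2, 6}
  x = 3: [0↦7, 1↦10, 2↦9, 3↦10, 4↦8, 5↦9, 6↦8, 7↦0, 8↦2, 9↦9, 10↦5]  zeros at y ∈ {7}
  x = 4: [0↦9, 1↦1, 2↦7, 3↦0, 4↦8, 5↦4, 6↦5, 7↦6, 8↦2, 9↦10, 10↦3]  zeros at y ∈ {3}
  x = 5: [0↦5, 1↦8, 2↦10, 3↦6, 4↦2, 5↦4, 6↦7, 7↦6, 8↦7, 9↦5, 10↦6]  zeros at y ∈ ∅
  x = 6: [0↦0, 1↦3, 2↦1, 3↦0, 4↦6, 5↦3, 6↦8, 7↦5, 8↦0, 9↦10, 10↦8]  zeros at y ∈ {0, 3, 8}
  x = 7: [0↦10, 1↦2, 2↦7, 3↦9, 4↦3, 5↦6, 6↦2, 7↦8, 8↦8, 9↦8, 10↦3]  zeros at y ∈ ∅
  x = 8: [0↦7, 1↦10, 2↦0, 3↦5, 4↦9, 5↦7, 6↦5, 7↦9, 8↦3, 9↦4, 10↦7]  zeros at y ∈ {2}
  x = 9: [0↦7, 1↦10, 2↦7, 3↦4, 4↦7, 5↦0, 6↦0, 7↦2, 8↦1, 9↦3, 10↦3]  zeros at y ∈ {5, 6}
  x = 10: [0↦4, 1↦7, 2↦0, 3↦0, 4↦2, 5↦1, 6↦3, 7↦3, 8↦7, 9↦10, 10↦7]  zeros at y ∈ {2, 3}
Collecting zeros: affine points = {(2, 2), (2, 6), (3, 7), (4, 3), (6, 0), (6, 3), (6, 8), (8, 2), (9, 5), (9, 6), (10, 2), (10, 3)}.
Total count |C(F_11)_aff| = 12.


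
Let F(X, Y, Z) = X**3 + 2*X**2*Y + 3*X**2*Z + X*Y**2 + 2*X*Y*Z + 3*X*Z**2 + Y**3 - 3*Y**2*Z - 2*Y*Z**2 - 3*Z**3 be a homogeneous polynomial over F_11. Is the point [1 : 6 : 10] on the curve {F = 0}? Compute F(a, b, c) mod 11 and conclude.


F(1,6,10) ≡ 0 (mod 11); P is on the curve.

Evaluate F(1, 6, 10) term-by-term (mod 11).
  X**3 ↦ 1·1·1·1 = 1
  2*X**2*Y ↦ 2·1·6·1 = 12
  3*X**2*Z ↦ 3·1·1·10 = 30
  X*Y**2 ↦ 1·1·36·1 = 36
  2*X*Y*Z ↦ 2·1·6·10 = 120
  3*X*Z**2 ↦ 3·1·1·100 = 300
  Y**3 ↦ 1·1·216·1 = 216
  -3*Y**2*Z ↦ -3·1·36·10 = -1080
  -2*Y*Z**2 ↦ -2·1·6·100 = -1200
  -3*Z**3 ↦ -3·1·1·1000 = -3000
Sum: F(1, 6, 10) = (1) + (12) + (30) + (36) + (120) + (300) + (216) + (-1080) + (-1200) + (-3000) = -4565.
Reducing mod 11: -4565 ≡ 0 (mod 11).
Since F(a, b, c) ≡ 0 (mod 11), P lies on the curve.


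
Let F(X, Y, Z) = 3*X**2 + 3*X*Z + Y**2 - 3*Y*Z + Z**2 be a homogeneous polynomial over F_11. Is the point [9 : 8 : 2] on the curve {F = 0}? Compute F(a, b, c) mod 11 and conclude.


F(9,8,2) ≡ 9 (mod 11); P is NOT on the curve.

Evaluate F(9, 8, 2) term-by-term (mod 11).
  3*X**2 ↦ 3·81·1·1 = 243
  3*X*Z ↦ 3·9·1·2 = 54
  Y**2 ↦ 1·1·64·1 = 64
  -3*Y*Z ↦ -3·1·8·2 = -48
  Z**2 ↦ 1·1·1·4 = 4
Sum: F(9, 8, 2) = (243) + (54) + (64) + (-48) + (4) = 317.
Reducing mod 11: 317 ≡ 9 (mod 11).
Since F(a, b, c) ≡ 9 ≠ 0 (mod 11), P does NOT lie on the curve.


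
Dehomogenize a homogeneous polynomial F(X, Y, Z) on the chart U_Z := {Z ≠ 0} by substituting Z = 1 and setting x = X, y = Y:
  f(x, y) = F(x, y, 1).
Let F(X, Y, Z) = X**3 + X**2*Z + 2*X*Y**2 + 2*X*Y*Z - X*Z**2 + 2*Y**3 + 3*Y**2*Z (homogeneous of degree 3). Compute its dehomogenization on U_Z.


f(x, y) = x**3 + x**2 + 2*x*y**2 + 2*x*y - x + 2*y**3 + 3*y**2

On U_Z we set Z = 1. Each monomial c·X^i·Y^j·Z^k in F becomes c·x^i·y^j·1^k = c·x^i·y^j.
Substituting Z = 1: F(X, Y, 1) = x**3 + x**2 + 2*x*y**2 + 2*x*y - x + 2*y**3 + 3*y**2.
Note: deg(f) ≤ deg(F) = 3; strict inequality happens when F is divisible by Z (lost terms).


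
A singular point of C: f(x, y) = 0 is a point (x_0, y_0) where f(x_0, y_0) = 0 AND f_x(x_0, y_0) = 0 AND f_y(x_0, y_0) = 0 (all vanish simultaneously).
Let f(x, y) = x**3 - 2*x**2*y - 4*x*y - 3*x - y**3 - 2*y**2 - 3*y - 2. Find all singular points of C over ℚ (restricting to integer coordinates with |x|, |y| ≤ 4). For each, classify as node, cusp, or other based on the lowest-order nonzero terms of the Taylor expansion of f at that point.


Singular points: {(-1, -1)}; classification: node.

Compute partial derivatives:
  f_x = 3*x**2 - 4*x*y - 4*y - 3.
  f_y = -2*x**2 - 4*x - 3*y**2 - 4*y - 3.
Scan x_0 ∈ {−4, ..., 4}. For each x_0, f_y(x_0, y) is a polynomial in y; find its integer roots y ∈ {−4, ..., 4}, then test f_x and f at those candidates.
  x = -4: f_y(-4, y) = -3*y**2 - 4*y - 19; no integer root y with |y| ≤ 4.
  x = -3: f_y(-3, y) = -3*y**2 - 4*y - 9; no integer root y with |y| ≤ 4.
  x = -2: f_y(-2, y) = -3*y**2 - 4*y - 3; no integer root y with |y| ≤ 4.
  x = -1: f_y(-1, y) = -3*y**2 - 4*y - 1; vanishes at y ∈ {-1}. (-1, -1): f_x = 0, f = 0 — SINGULAR.
  x = 0: f_y(0, y) = -3*y**2 - 4*y - 3; no integer root y with |y| ≤ 4.
  x = 1: f_y(1, y) = -3*y**2 - 4*y - 9; no integer root y with |y| ≤ 4.
  x = 2: f_y(2, y) = -3*y**2 - 4*y - 19; no integer root y with |y| ≤ 4.
  x = 3: f_y(3, y) = -3*y**2 - 4*y - 33; no integer root y with |y| ≤ 4.
  x = 4: f_y(4, y) = -3*y**2 - 4*y - 51; no integer root y with |y| ≤ 4.
Only singular point on the grid: (-1, -1).
Classify: substitute x = -1 + u, y = -1 + v and expand: f = u**3 - 2*u**2*v - u**2 - v**3 + v**2.
No constant or linear terms (consistent with a singular point). Quadratic part: -u**2 + v**2. Cubic part: u**3 - 2*u**2*v - v**3.
The quadratic part v**2 - u**2 = (v − u)(v + u) splits into two distinct linear factors, so there are two distinct tangent lines y − -1 = ±(x − -1) — this is a node (ordinary double point).
Classification: node.


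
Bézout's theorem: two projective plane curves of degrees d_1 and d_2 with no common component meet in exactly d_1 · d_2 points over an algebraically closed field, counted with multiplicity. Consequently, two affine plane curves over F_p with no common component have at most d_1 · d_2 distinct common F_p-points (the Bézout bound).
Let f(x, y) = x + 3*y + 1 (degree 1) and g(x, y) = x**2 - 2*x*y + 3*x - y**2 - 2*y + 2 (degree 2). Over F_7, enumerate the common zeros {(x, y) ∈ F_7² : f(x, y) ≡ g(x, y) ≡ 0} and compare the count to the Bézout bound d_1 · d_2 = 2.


Common zeros: {(6, 0)}; count = 1; Bézout bound = 2.

deg(f) = 1, deg(g) = 2, so Bézout bound = 2.
Scan x ∈ F_7. For each x, list the y ∈ F_7 with f(x, y) ≡ 0 and those with g(x, y) ≡ 0 (mod 7); the common zeros in that column are the intersection.
  x = 0: f ≡ 0 at y ∈ {2}; g ≡ 0 at y ∈ ∅; common: ∅.
  x = 1: f ≡ 0 at y ∈ {4}; g ≡ 0 at y ∈ ∅; common: ∅.
  x = 2: f ≡ 0 at y ∈ {6}; g ≡ 0 at y ∈ {4}; common: ∅.
  x = 3: f ≡ 0 at y ∈ {1}; g ≡ 0 at y ∈ {2, 4}; common: ∅.
  x = 4: f ≡ 0 at y ∈ {3}; g ≡ 0 at y ∈ ∅; common: ∅.
  x = 5: f ≡ 0 at y ∈ {5}; g ≡ 0 at y ∈ {0, 2}; common: ∅.
  x = 6: f ≡ 0 at y ∈ {0}; g ≡ 0 at y ∈ {0}; common: {0}.
Collecting: common zeros = {(6, 0)}, so the count is 1.
Comparison with the Bézout bound: 1 ≤ 2 = deg(f)·deg(g), as expected for curves with no common component (the affine F_7-count falls short of the bound because intersections may lie at infinity, over extension fields, or carry multiplicity).


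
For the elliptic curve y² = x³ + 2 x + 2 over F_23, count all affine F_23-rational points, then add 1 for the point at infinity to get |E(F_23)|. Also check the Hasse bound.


Affine points = {(0, 5), (0, 18), (3, 9), (3, 14), (6, 0), (8, 1), (8, 22), (9, 6), (9, 17), (12, 11), (12, 12), (15, 7), (15, 16), (16, 6), (16, 17), (17, 2), (17, 21), (21, 6), (21, 17)}; affine count = 19; |E(F_23)| = 20.

Discriminant check: Δ ∝ 4a³ + 27b² = 4·2³ + 27·2² = 4·8 + 27·4 ≡ 2 (mod 23). Nonzero ⇒ E is nonsingular.
For each x ∈ F_23, compute rhs = x³ + 2·x + 2 mod 23, then count y ∈ F_23 with y² ≡ rhs.
  x = 0: rhs = 2, matching y values: 5, 18 (2 points).
  x = 1: rhs = 5, matching y values: none (0 points).
  x = 2: rhs = 14, matching y values: none (0 points).
  x = 3: rhs = 12, matching y values: 9, 14 (2 points).
  x = 4: rhs = 5, matching y values: none (0 points).
  x = 5: rhs = 22, matching y values: none (0 points).
  x = 6: rhs = 0, matching y values: 0 (1 points).
  x = 7: rhs = 14, matching y values: none (0 points).
  x = 8: rhs = 1, matching y values: 1, 22 (2 points).
  x = 9: rhs = 13, matching y values: 6, 17 (2 points).
  x = 10: rhs = 10, matching y values: none (0 points).
  x = 11: rhs = 21, matching y values: none (0 points).
  x = 12: rhs = 6, matching y values: 11, 12 (2 points).
  x = 13: rhs = 17, matching y values: none (0 points).
  x = 14: rhs = 14, matching y values: none (0 points).
  x = 15: rhs = 3, matching y values: 7, 16 (2 points).
  x = 16: rhs = 13, matching y values: 6, 17 (2 points).
  x = 17: rhs = 4, matching y values: 2, 21 (2 points).
  x = 18: rhs = 5, matching y values: none (0 points).
  x = 19: rhs = 22, matching y values: none (0 points).
  x = 20: rhs = 15, matching y values: none (0 points).
  x = 21: rhs = 13, matching y values: 6, 17 (2 points).
  x = 22: rhs = 22, matching y values: none (0 points).
Total affine count: 19.
Full point count |E(F_23)| = 19 + 1 = 20.
Hasse bound: |20 − (23+1)| = |-4| = 4 ≤ 2√23 ≈ 9.5917 ✓.


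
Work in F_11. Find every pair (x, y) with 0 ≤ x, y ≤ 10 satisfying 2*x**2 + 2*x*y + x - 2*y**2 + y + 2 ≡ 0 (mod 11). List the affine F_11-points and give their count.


Affine F_11-points: {(1, 8), (1, 10), (2, 4), (4, 5), (5, 1), (5, 10), (7, 5), (7, 8), (10, 1), (10, 4)}; count = 10.

For each of the 121 pairs (x, y) ∈ F_11², evaluate f(x, y) mod 11. Record the zeros.
  x = 0: [0↦2, 1↦1, 2↦7, 3↦9, 4↦7, 5↦1, 6↦2, 7↦10, 8↦3, 9↦3, 10↦10]  zeros at y ∈ ∅
  x = 1: [0↦5, 1↦6, 2↦3, 3↦7, 4↦7, 5↦3, 6↦6, 7↦5, 8↦0, 9↦2, 10↦0]  zeros at y ∈ {8, 10}
  x = 2: [0↦1, 1↦4, 2↦3, 3↦9, 4↦0, 5↦9, 6↦3, 7↦4, 8↦1, 9↦5, 10↦5]  zeros at y ∈ {4}
  x = 3: [0↦1, 1↦6, 2↦7, 3↦4, 4↦8, 5↦8, 6↦4, 7↦7, 8↦6, 9↦1, 10↦3]  zeros at y ∈ ∅
  x = 4: [0↦5, 1↦1, 2↦4, 3↦3, 4↦9, 5↦0, 6↦9, 7↦3, 8↦4, 9↦1, 10↦5]  zeros at y ∈ {5}
  x = 5: [0↦2, 1↦0, 2↦5, 3↦6, 4↦3, 5↦7, 6↦7, 7↦3, 8↦6, 9↦5, 10↦0]  zeros at y ∈ {1, 10}
  x = 6: [0↦3, 1↦3, 2↦10, 3↦2, 4↦1, 5↦7, 6↦9, 7↦7, 8↦1, 9↦2, 10↦10]  zeros at y ∈ ∅
  x = 7: [0↦8, 1↦10, 2↦8, 3↦2, 4↦3, 5↦0, 6↦4, 7↦4, 8↦0, 9↦3, 10↦2]  zeros at y ∈ {5, 8}
  x = 8: [0↦6, 1↦10, 2↦10, 3↦6, 4↦9, 5↦8, 6↦3, 7↦5, 8↦3, 9↦8, 10↦9]  zeros at y ∈ ∅
  x = 9: [0↦8, 1↦3, 2↦5, 3↦3, 4↦8, 5↦9, 6↦6, 7↦10, 8↦10, 9↦6, 10↦9]  zeros at y ∈ ∅
  x = 10: [0↦3, 1↦0, 2↦4, 3↦4, 4↦0, 5↦3, 6↦2, 7↦8, 8↦10, 9↦8, 10↦2]  zeros at y ∈ {1, 4}
Collecting zeros: affine points = {(1, 8), (1, 10), (2, 4), (4, 5), (5, 1), (5, 10), (7, 5), (7, 8), (10, 1), (10, 4)}.
Total count |C(F_11)_aff| = 10.
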